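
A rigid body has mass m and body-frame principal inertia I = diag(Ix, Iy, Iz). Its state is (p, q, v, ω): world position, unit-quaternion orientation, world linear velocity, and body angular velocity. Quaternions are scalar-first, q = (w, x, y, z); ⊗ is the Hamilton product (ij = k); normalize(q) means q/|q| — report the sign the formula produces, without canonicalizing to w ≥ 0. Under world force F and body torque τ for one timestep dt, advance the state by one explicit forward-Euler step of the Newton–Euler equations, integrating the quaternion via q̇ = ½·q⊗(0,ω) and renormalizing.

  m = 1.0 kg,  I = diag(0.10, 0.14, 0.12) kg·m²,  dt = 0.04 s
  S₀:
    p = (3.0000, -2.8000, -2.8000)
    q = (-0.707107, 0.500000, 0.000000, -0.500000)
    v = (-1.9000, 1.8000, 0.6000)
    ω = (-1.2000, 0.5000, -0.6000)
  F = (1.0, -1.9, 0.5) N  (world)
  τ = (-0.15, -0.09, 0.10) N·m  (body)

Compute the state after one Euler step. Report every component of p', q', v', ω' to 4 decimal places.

p' = (2.9240, -2.7280, -2.7760)
q' = (-0.7008, 0.5218, 0.0109, -0.4863)
v' = (-1.8600, 1.7240, 0.6200)
ω' = (-1.2624, 0.4784, -0.5587)

angular accel α = (-1.5600, -0.5400, 1.0333)
ω + α·dt = (-1.2624, 0.4784, -0.5587)
q⊗(0,ω) = (0.3000000, 1.0985284, 0.5464465, 0.6742642)
q' = normalize(q + ½dt·q⊗(0,ω)) = (-0.7008, 0.5218, 0.0109, -0.4863)
p' = p + v·dt = (2.9240, -2.7280, -2.7760)
new velocity v' = (-1.8600, 1.7240, 0.6200)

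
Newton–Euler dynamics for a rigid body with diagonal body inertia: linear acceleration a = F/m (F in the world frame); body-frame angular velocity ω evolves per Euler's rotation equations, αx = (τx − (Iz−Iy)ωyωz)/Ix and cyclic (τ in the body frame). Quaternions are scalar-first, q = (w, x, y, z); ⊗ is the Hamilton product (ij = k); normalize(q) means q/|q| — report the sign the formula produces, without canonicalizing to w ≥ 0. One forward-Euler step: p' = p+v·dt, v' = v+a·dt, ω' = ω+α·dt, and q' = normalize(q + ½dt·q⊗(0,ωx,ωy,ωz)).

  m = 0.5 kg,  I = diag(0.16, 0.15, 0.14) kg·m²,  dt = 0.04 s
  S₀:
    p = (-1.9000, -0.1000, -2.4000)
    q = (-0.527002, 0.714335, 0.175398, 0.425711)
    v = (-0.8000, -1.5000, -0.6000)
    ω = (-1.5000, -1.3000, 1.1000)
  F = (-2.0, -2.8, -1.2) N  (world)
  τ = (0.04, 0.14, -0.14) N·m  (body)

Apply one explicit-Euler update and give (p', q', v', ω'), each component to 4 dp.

precession coupling ω×(Iω) = (0.0143, -0.0330, -0.0195)
α = I⁻¹(τ − ω×Iω) = (0.1606, 1.1533, -0.8607)
new body rate ω' = (-1.4936, -1.2539, 1.0656)
q⊗(0,ω) = (0.8312378, 1.5368651, -0.7392324, -1.2452407)
updated quaternion q' = (-0.5099, 0.7443, 0.1604, 0.4004)
linear accel F/m = (-4.0000, -5.6000, -2.4000)
p' = p + v·dt = (-1.9320, -0.1600, -2.4240)
v' = v + a·dt = (-0.9600, -1.7240, -0.6960)

p' = (-1.9320, -0.1600, -2.4240)
q' = (-0.5099, 0.7443, 0.1604, 0.4004)
v' = (-0.9600, -1.7240, -0.6960)
ω' = (-1.4936, -1.2539, 1.0656)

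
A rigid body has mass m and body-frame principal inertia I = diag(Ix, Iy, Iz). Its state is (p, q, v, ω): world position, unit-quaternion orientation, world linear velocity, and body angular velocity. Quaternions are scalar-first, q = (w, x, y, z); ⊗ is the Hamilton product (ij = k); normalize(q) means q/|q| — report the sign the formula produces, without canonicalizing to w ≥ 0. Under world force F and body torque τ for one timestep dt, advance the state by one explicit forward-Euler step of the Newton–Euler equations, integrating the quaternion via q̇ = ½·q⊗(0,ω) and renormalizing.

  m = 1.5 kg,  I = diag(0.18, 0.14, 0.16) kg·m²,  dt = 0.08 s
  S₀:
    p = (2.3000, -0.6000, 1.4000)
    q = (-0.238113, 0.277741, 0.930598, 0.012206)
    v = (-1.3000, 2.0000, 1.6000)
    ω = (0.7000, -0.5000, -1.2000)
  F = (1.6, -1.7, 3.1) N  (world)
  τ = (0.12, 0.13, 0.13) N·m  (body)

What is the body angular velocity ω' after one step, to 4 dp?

ω' = (0.7480, -0.4161, -1.1420)

ω×(Iω) gyroscopic = (0.0120, -0.0168, 0.0140)
(τ − ω×Iω)/I = (0.6000, 1.0486, 0.7250)
ω + α·dt = (0.7480, -0.4161, -1.1420)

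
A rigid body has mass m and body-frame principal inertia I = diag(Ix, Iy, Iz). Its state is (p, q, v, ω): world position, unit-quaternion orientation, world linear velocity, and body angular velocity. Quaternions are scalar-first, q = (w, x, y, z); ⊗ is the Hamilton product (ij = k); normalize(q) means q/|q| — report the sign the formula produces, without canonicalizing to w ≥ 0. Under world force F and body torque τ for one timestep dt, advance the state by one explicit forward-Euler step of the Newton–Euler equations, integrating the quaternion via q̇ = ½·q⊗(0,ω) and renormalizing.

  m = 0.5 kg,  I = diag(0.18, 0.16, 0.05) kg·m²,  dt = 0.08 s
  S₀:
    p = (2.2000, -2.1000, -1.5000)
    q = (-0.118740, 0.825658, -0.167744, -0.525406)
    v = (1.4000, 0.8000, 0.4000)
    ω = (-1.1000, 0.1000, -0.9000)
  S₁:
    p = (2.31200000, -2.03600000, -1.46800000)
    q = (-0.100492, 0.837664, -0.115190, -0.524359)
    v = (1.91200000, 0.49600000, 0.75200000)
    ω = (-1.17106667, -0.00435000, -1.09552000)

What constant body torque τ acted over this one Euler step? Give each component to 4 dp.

ω₁ − ω₀ = (-0.07106667, -0.10435000, -0.19552000)
precession coupling = (0.0099, 0.1287, 0.0022)
I·α + gyro = (-0.1500, -0.0800, -0.1200)

τ = (-0.1500, -0.0800, -0.1200)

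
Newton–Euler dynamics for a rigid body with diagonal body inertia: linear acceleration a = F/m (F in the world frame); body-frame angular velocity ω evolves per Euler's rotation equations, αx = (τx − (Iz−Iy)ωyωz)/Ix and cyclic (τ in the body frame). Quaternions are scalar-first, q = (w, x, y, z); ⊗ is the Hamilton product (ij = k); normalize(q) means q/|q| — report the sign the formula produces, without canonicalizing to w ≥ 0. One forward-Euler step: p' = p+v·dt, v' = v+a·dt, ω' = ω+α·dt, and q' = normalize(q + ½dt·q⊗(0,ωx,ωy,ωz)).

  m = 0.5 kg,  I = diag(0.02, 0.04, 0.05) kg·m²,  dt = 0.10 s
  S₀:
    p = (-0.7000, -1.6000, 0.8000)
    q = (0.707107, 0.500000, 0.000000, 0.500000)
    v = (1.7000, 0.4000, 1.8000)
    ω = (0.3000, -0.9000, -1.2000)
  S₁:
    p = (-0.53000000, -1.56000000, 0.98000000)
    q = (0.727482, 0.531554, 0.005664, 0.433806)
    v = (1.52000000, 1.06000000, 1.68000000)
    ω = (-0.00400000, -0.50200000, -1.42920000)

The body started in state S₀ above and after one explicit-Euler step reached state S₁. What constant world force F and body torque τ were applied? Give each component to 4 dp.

rate change Δω = (-0.30400000, 0.39800000, -0.22920000)
precession coupling = (0.0108, 0.0108, -0.0054)
applied torque τ = (-0.0500, 0.1700, -0.1200)
Δv = v₁−v₀ = (-0.18000000, 0.66000000, -0.12000000)
applied force F = (-0.9000, 3.3000, -0.6000)

F = (-0.9000, 3.3000, -0.6000)
τ = (-0.0500, 0.1700, -0.1200)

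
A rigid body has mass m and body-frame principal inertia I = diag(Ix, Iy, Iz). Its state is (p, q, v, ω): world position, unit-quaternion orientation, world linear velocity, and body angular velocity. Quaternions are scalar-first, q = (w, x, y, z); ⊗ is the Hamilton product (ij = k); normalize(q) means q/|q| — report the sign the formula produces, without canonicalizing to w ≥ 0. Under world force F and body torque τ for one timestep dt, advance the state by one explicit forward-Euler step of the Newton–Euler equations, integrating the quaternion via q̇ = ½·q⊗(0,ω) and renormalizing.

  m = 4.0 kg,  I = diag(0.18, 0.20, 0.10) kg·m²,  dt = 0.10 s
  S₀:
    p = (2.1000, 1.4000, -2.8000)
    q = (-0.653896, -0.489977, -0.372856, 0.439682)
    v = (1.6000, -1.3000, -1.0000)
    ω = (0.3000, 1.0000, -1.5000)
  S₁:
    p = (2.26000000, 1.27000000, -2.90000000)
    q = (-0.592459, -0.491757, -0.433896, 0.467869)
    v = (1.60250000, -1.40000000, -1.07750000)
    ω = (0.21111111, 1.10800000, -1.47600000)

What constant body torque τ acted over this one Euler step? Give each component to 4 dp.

Δω = ω₁−ω₀ = (-0.08888889, 0.10800000, 0.02400000)
ω₀×(Iω₀) = (0.1500, -0.0360, 0.0060)
applied torque τ = (-0.0100, 0.1800, 0.0300)

τ = (-0.0100, 0.1800, 0.0300)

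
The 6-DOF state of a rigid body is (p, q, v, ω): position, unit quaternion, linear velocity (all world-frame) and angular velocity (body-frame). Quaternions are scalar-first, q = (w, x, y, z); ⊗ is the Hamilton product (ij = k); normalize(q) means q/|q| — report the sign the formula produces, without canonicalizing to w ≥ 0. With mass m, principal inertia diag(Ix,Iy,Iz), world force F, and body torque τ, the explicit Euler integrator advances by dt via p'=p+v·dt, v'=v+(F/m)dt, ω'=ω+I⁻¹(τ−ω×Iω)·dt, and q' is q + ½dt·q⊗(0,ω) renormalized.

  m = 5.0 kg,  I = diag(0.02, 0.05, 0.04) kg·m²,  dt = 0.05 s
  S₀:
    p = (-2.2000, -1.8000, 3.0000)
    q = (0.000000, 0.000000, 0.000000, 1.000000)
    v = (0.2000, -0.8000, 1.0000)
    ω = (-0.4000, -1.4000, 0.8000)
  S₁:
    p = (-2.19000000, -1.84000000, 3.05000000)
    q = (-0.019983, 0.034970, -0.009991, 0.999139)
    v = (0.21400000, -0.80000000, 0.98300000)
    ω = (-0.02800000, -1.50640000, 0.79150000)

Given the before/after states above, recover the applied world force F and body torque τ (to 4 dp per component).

Δω = ω₁−ω₀ = (0.37200000, -0.10640000, -0.00850000)
precession coupling = (0.0112, 0.0064, 0.0168)
applied torque τ = (0.1600, -0.1000, 0.0100)
Δv = v₁−v₀ = (0.01400000, 0.00000000, -0.01700000)
applied force F = (1.4000, 0.0000, -1.7000)

F = (1.4000, 0.0000, -1.7000)
τ = (0.1600, -0.1000, 0.0100)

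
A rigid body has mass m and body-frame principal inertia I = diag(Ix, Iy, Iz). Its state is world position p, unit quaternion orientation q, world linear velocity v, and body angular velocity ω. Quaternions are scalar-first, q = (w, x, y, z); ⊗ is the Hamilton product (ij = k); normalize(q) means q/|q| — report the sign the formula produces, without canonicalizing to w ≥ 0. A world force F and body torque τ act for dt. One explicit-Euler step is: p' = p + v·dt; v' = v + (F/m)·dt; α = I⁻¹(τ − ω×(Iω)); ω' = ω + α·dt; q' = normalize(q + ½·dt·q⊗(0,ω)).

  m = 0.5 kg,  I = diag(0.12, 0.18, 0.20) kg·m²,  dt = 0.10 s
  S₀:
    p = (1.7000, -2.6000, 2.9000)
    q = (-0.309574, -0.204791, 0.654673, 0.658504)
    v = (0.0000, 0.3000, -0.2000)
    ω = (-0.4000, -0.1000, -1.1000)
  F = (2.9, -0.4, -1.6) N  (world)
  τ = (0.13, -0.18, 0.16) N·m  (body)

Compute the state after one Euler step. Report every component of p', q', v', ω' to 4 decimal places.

linear accel F/m = (5.8000, -0.8000, -3.2000)
p' = p + v·dt = (1.7000, -2.5700, 2.8800)
v' = v + a·dt = (0.5800, 0.2200, -0.5200)
precession coupling ω×(Iω) = (0.0022, -0.0352, 0.0024)
angular accel α = (1.0650, -0.8044, 0.7880)
new body rate ω' = (-0.2935, -0.1804, -1.0212)
q⊗(0,ω) = (0.7079053, -0.5304603, -0.4577143, 0.6228797)
q' = normalize(q + ½dt·q⊗(0,ω)) = (-0.2737, -0.2309, 0.6307, 0.6885)

p' = (1.7000, -2.5700, 2.8800)
q' = (-0.2737, -0.2309, 0.6307, 0.6885)
v' = (0.5800, 0.2200, -0.5200)
ω' = (-0.2935, -0.1804, -1.0212)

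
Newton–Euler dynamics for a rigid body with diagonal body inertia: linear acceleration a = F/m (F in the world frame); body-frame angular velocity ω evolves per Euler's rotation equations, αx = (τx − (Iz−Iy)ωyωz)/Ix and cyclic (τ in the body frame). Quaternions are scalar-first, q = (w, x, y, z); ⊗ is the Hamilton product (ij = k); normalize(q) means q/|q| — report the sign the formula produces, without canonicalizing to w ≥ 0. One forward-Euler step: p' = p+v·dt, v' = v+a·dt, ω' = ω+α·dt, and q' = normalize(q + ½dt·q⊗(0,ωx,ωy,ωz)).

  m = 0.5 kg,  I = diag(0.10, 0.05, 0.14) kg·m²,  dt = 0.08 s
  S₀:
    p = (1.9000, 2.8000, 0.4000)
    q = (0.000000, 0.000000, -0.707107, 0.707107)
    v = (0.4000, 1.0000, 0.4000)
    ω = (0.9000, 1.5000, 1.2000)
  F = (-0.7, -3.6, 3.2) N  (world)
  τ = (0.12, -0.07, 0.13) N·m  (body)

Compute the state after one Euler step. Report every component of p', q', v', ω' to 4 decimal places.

p' = p + v·dt = (1.9320, 2.8800, 0.4320)
new velocity v' = (0.2880, 0.4240, 0.9120)
precession coupling ω×(Iω) = (0.1620, -0.0432, -0.0675)
(τ − ω×Iω)/I = (-0.4200, -0.5360, 1.4107)
ω + α·dt = (0.8664, 1.4571, 1.3129)
2q̇ = q⊗(0,ω) = (0.2121321, -1.9091889, 0.6363963, 0.6363963)
q' = normalize(q + ½dt·q⊗(0,ω)) = (0.0085, -0.0761, -0.6792, 0.7299)

p' = (1.9320, 2.8800, 0.4320)
q' = (0.0085, -0.0761, -0.6792, 0.7299)
v' = (0.2880, 0.4240, 0.9120)
ω' = (0.8664, 1.4571, 1.3129)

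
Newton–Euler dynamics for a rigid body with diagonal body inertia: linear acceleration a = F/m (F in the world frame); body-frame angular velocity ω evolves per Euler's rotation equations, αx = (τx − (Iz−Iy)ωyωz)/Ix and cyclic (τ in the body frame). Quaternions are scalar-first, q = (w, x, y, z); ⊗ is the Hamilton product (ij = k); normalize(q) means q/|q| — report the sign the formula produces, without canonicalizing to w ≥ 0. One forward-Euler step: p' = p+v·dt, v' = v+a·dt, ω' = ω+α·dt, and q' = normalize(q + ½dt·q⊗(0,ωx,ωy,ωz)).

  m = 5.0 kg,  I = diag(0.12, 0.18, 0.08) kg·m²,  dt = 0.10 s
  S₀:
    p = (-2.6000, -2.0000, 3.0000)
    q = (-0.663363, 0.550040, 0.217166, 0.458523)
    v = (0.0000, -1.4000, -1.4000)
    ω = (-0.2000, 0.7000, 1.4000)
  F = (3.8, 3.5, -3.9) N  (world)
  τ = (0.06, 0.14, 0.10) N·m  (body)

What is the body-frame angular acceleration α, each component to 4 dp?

gyro term ω×Iω = (-0.0980, -0.0112, -0.0084)
angular accel α = (1.3167, 0.8400, 1.3550)

α = (1.3167, 0.8400, 1.3550)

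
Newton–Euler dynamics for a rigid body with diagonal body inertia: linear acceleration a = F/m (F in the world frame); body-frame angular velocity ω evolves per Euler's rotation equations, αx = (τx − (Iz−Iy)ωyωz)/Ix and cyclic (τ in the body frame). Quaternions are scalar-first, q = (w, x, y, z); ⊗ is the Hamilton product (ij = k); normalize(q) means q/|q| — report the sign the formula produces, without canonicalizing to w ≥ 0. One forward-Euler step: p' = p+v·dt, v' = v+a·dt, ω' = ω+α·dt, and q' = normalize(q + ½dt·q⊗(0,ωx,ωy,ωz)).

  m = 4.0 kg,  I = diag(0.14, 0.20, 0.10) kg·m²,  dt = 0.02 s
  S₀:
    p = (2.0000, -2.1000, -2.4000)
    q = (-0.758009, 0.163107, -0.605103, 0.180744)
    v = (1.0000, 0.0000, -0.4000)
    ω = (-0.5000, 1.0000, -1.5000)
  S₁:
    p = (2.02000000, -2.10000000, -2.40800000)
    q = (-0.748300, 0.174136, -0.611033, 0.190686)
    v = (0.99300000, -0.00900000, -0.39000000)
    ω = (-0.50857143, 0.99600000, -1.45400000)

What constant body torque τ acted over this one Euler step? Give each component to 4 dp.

τ = (0.0900, -0.0100, 0.2000)

rate change Δω = (-0.00857143, -0.00400000, 0.04600000)
applied torque τ = (0.0900, -0.0100, 0.2000)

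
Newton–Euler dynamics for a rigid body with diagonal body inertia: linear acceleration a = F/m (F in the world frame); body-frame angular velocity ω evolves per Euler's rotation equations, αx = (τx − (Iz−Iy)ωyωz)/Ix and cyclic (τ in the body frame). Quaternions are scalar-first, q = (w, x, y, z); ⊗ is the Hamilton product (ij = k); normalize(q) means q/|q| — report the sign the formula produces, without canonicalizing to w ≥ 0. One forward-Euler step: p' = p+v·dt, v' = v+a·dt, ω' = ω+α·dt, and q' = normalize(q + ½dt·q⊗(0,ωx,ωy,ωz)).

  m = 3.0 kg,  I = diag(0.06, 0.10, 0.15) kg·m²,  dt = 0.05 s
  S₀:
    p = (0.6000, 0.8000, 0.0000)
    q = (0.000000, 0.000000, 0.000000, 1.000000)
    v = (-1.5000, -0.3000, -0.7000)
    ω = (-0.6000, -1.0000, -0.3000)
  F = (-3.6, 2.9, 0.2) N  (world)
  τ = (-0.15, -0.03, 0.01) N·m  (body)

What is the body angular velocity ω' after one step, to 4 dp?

ω' = (-0.7375, -1.0069, -0.3047)

(τ − ω×Iω)/I = (-2.7500, -0.1380, -0.0933)
ω + α·dt = (-0.7375, -1.0069, -0.3047)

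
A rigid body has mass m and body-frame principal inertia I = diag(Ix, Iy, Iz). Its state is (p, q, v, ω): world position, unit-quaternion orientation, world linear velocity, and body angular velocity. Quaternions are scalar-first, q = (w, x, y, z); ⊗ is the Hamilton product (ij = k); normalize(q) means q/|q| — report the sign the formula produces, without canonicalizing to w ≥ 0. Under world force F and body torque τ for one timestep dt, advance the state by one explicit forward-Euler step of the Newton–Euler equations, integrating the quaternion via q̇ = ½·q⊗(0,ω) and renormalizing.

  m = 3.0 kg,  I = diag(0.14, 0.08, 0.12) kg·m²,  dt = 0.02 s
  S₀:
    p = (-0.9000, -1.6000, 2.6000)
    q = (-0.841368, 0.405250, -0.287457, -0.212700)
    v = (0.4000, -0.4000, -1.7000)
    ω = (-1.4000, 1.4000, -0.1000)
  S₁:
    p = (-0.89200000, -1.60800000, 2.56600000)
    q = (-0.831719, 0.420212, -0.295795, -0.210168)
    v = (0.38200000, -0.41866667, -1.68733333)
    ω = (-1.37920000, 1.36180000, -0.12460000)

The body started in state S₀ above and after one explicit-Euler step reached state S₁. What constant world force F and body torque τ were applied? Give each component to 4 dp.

Δv = v₁−v₀ = (-0.01800000, -0.01866667, 0.01266667)
applied force F = (-2.7000, -2.8000, 1.9000)
rate change Δω = (0.02080000, -0.03820000, -0.02460000)
I·α + gyro = (0.1400, -0.1500, -0.0300)

F = (-2.7000, -2.8000, 1.9000)
τ = (0.1400, -0.1500, -0.0300)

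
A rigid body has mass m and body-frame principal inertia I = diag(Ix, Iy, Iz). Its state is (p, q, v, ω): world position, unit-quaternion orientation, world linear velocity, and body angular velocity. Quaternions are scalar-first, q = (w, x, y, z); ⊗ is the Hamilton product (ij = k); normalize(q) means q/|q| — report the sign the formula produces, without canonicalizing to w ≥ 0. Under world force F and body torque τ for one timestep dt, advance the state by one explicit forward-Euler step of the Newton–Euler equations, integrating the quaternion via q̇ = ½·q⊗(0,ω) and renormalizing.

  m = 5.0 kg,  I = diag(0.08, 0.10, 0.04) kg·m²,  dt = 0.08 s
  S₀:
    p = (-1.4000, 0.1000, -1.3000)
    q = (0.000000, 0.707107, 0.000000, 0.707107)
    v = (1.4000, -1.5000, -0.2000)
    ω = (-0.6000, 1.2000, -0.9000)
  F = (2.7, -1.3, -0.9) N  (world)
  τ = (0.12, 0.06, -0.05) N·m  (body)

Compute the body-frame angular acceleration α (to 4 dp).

gyro term ω×Iω = (0.0648, 0.0216, -0.0144)
α = I⁻¹(τ − ω×Iω) = (0.6900, 0.3840, -0.8900)

α = (0.6900, 0.3840, -0.8900)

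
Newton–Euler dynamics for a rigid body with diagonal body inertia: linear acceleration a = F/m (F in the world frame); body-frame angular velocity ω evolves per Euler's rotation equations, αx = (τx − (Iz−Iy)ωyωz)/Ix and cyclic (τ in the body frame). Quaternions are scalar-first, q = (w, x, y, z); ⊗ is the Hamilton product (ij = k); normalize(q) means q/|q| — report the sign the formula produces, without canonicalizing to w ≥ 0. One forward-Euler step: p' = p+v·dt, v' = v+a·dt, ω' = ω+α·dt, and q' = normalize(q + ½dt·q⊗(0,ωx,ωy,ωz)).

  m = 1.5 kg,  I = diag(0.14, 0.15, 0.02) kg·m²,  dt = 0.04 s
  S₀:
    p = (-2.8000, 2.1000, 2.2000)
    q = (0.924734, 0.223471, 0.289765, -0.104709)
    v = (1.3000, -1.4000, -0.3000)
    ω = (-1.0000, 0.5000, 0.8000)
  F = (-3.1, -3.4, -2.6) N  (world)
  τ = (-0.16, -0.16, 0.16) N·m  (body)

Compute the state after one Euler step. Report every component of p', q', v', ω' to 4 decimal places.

α = I⁻¹(τ − ω×Iω) = (-0.7714, -0.4267, 8.2500)
new body rate ω' = (-1.0309, 0.4829, 1.1300)
Hamilton product q⊗(0,ω) = (0.1623557, -0.6405675, 0.3882992, 1.1412877)
updated quaternion q' = (0.9276, 0.2106, 0.2974, -0.0819)
p + v·dt = (-2.7480, 2.0440, 2.1880)
new velocity v' = (1.2173, -1.4907, -0.3693)

p' = (-2.7480, 2.0440, 2.1880)
q' = (0.9276, 0.2106, 0.2974, -0.0819)
v' = (1.2173, -1.4907, -0.3693)
ω' = (-1.0309, 0.4829, 1.1300)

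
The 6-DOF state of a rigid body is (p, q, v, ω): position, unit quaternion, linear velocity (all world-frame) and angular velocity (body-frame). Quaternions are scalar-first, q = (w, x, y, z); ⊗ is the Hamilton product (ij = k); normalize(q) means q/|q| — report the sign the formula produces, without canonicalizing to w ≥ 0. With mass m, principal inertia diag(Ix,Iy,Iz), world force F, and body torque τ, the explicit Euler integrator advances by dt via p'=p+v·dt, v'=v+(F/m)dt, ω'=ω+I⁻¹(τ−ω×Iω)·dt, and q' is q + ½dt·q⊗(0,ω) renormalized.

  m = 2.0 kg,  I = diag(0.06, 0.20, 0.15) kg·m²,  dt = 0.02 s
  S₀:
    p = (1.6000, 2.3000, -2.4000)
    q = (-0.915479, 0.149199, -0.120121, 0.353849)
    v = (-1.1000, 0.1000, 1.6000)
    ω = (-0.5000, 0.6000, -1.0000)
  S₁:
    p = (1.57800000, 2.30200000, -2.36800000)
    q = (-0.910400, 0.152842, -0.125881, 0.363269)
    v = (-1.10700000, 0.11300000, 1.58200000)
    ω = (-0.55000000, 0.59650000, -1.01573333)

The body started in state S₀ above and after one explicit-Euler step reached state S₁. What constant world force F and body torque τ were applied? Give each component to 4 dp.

F = (-0.7000, 1.3000, -1.8000)
τ = (-0.1200, -0.0800, -0.1600)

Δv = v₁−v₀ = (-0.00700000, 0.01300000, -0.01800000)
applied force F = (-0.7000, 1.3000, -1.8000)
rate change Δω = (-0.05000000, -0.00350000, -0.01573333)
ω₀×(Iω₀) = (0.0300, -0.0450, -0.0420)
applied torque τ = (-0.1200, -0.0800, -0.1600)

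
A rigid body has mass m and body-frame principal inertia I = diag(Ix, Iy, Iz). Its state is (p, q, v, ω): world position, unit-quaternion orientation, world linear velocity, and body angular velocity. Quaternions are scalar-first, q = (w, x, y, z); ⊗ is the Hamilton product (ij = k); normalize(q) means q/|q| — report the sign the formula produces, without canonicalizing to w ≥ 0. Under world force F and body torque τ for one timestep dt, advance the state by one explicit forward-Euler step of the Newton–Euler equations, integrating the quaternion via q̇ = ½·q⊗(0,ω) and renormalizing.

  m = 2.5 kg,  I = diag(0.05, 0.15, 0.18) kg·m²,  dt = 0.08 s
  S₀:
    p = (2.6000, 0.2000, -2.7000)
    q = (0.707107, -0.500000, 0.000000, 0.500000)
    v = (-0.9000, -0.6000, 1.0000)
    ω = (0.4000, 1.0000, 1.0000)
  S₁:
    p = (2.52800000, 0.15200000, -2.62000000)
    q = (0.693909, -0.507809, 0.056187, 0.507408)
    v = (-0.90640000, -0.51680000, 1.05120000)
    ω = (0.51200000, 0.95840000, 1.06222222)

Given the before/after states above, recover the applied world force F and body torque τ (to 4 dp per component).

v₁ − v₀ = (-0.00640000, 0.08320000, 0.05120000)
m·(v₁−v₀)/dt = (-0.2000, 2.6000, 1.6000)
ω₁ − ω₀ = (0.11200000, -0.04160000, 0.06222222)
precession coupling = (0.0300, -0.0520, 0.0400)
τ = I·(Δω/dt) + ω₀×(Iω₀) = (0.1000, -0.1300, 0.1800)

F = (-0.2000, 2.6000, 1.6000)
τ = (0.1000, -0.1300, 0.1800)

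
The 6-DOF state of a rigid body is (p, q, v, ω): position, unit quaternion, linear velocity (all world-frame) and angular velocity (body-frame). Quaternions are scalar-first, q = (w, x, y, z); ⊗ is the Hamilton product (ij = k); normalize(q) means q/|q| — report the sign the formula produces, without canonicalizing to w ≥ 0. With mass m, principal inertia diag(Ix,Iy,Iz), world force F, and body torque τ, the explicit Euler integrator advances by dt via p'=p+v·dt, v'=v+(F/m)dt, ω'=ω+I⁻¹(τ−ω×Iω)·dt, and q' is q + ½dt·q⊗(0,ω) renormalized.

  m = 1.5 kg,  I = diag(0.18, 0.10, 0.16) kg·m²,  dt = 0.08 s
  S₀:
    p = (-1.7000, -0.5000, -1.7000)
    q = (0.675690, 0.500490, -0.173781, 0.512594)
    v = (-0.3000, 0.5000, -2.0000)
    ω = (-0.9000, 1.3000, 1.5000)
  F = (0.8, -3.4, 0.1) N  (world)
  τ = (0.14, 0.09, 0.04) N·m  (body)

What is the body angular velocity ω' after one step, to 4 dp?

ω×(Iω) gyroscopic = (0.1170, -0.0270, 0.0936)
α = I⁻¹(τ − ω×Iω) = (0.1278, 1.1700, -0.3350)
new body rate ω' = (-0.8898, 1.3936, 1.4732)

ω' = (-0.8898, 1.3936, 1.4732)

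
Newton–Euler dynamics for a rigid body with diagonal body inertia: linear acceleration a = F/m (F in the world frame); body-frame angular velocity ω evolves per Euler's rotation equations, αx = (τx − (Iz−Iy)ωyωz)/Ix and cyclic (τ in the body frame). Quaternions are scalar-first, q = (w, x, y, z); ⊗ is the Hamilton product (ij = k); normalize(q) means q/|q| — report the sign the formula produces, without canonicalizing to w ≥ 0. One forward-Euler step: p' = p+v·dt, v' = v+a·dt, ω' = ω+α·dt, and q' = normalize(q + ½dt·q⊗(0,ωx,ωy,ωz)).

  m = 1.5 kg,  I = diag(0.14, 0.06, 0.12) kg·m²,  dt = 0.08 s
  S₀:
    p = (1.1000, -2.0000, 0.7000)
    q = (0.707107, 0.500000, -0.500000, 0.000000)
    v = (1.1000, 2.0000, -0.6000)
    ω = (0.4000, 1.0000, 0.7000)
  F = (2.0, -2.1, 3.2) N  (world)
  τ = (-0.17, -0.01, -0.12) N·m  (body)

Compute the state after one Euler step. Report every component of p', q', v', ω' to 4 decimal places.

gyro term ω×Iω = (0.0420, 0.0056, -0.0320)
α = I⁻¹(τ − ω×Iω) = (-1.5143, -0.2600, -0.7333)
new body rate ω' = (0.2789, 0.9792, 0.6413)
2q̇ = q⊗(0,ω) = (0.3000000, -0.0671572, 0.3571070, 1.1949749)
q' = normalize(q + ½dt·q⊗(0,ω)) = (0.7182, 0.4967, -0.4851, 0.0477)
linear accel F/m = (1.3333, -1.4000, 2.1333)
p + v·dt = (1.1880, -1.8400, 0.6520)
v' = v + a·dt = (1.2067, 1.8880, -0.4293)

p' = (1.1880, -1.8400, 0.6520)
q' = (0.7182, 0.4967, -0.4851, 0.0477)
v' = (1.2067, 1.8880, -0.4293)
ω' = (0.2789, 0.9792, 0.6413)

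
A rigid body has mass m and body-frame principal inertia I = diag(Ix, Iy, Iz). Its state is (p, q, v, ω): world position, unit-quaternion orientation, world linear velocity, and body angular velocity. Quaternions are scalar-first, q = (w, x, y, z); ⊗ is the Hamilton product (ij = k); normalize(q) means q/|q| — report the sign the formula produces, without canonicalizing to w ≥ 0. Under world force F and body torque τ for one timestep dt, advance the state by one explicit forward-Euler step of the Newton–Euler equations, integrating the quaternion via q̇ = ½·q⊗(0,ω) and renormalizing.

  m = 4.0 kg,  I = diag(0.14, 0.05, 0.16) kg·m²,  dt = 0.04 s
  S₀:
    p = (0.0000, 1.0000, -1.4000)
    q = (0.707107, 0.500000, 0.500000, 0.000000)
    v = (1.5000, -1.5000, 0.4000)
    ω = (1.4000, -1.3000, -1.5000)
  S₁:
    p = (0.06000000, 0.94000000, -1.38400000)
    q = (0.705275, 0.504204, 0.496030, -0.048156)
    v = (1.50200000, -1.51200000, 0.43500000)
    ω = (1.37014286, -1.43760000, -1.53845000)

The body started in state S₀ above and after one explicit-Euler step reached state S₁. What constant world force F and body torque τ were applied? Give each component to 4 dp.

F = (0.2000, -1.2000, 3.5000)
τ = (0.1100, -0.1300, 0.0100)

velocity change Δv = (0.00200000, -0.01200000, 0.03500000)
m·(v₁−v₀)/dt = (0.2000, -1.2000, 3.5000)
Δω = ω₁−ω₀ = (-0.02985714, -0.13760000, -0.03845000)
gyro term ω₀×Iω₀ = (0.2145, 0.0420, 0.1638)
τ = I·(Δω/dt) + ω₀×(Iω₀) = (0.1100, -0.1300, 0.0100)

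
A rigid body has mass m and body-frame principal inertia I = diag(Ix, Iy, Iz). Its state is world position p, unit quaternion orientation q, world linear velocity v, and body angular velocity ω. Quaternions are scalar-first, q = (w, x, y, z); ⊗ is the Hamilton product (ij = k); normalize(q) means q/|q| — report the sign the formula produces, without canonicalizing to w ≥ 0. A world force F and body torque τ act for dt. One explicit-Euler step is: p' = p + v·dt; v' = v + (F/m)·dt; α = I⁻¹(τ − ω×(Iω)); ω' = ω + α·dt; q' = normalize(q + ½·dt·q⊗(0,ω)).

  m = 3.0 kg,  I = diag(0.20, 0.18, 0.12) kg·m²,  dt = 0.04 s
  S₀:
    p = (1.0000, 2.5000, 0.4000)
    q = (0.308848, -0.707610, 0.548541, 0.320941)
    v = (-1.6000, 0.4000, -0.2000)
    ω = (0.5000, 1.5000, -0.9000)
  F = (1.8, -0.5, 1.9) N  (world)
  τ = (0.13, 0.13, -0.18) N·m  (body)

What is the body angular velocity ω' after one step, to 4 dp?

angular accel α = (0.2450, 0.9222, -1.3750)
new body rate ω' = (0.5098, 1.5369, -0.9550)

ω' = (0.5098, 1.5369, -0.9550)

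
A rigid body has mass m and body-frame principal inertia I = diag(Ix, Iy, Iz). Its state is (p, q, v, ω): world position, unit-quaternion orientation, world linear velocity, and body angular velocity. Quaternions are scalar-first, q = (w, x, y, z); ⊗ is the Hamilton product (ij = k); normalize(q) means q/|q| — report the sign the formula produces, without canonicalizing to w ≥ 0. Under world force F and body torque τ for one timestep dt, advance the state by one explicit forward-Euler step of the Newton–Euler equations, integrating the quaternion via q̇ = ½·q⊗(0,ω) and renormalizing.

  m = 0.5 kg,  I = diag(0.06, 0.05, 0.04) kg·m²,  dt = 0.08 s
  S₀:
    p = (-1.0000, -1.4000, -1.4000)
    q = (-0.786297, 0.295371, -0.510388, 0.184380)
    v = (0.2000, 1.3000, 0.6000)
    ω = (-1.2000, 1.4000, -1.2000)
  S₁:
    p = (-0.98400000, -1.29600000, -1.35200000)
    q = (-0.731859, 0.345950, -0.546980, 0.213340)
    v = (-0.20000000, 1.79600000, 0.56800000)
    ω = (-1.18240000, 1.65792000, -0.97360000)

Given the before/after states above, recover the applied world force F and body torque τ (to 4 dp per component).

F = (-2.5000, 3.1000, -0.2000)
τ = (0.0300, 0.1900, 0.1300)

velocity change Δv = (-0.40000000, 0.49600000, -0.03200000)
m·(v₁−v₀)/dt = (-2.5000, 3.1000, -0.2000)
rate change Δω = (0.01760000, 0.25792000, 0.22640000)
τ = I·(Δω/dt) + ω₀×(Iω₀) = (0.0300, 0.1900, 0.1300)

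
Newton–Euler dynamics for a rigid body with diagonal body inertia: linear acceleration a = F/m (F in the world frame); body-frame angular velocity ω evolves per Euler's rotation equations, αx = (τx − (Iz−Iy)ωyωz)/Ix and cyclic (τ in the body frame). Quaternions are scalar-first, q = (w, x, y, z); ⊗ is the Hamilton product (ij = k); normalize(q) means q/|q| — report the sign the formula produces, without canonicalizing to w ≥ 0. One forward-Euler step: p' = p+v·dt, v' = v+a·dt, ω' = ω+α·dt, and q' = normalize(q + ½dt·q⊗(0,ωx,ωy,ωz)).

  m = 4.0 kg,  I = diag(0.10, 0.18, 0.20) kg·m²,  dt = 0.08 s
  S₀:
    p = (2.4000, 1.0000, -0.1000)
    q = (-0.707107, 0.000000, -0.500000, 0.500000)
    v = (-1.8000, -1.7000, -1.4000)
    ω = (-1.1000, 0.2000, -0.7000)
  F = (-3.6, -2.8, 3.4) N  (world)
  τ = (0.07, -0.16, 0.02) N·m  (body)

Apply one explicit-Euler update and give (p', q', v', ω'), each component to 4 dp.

p' = (2.2560, 0.8640, -0.2120)
q' = (-0.6881, 0.0411, -0.5269, 0.4971)
v' = (-1.8720, -1.7560, -1.3320)
ω' = (-1.0418, 0.1631, -0.6850)

precession coupling ω×(Iω) = (-0.0028, -0.0770, -0.0176)
(τ − ω×Iω)/I = (0.7280, -0.4611, 0.1880)
new body rate ω' = (-1.0418, 0.1631, -0.6850)
Hamilton product q⊗(0,ω) = (0.4500000, 1.0278177, -0.6914214, -0.0550251)
updated quaternion q' = (-0.6881, 0.0411, -0.5269, 0.4971)
p' = p + v·dt = (2.2560, 0.8640, -0.2120)
v + (F/m)dt = (-1.8720, -1.7560, -1.3320)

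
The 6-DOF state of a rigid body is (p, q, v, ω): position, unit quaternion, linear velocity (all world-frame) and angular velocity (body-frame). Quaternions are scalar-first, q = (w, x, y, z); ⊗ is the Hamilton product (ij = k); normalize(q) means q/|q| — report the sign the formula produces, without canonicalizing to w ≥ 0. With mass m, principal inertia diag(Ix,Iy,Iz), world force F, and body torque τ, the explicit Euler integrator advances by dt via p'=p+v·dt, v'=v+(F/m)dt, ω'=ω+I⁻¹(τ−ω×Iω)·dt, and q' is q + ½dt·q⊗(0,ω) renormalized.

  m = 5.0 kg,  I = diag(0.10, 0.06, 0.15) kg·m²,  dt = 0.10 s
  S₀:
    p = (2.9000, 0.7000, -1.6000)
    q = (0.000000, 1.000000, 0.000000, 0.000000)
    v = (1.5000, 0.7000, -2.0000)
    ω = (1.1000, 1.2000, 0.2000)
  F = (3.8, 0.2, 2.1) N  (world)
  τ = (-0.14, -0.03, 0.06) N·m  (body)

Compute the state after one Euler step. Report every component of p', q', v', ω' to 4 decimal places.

p' = (3.0500, 0.7700, -1.8000)
q' = (-0.0548, 0.9967, -0.0100, 0.0598)
v' = (1.5760, 0.7040, -1.9580)
ω' = (0.9384, 1.1683, 0.2752)

precession coupling ω×(Iω) = (0.0216, -0.0110, -0.0528)
α = I⁻¹(τ − ω×Iω) = (-1.6160, -0.3167, 0.7520)
ω + α·dt = (0.9384, 1.1683, 0.2752)
q⊗(0,ω) = (-1.1000000, 0.0000000, -0.2000000, 1.2000000)
q + ½dt·q⊗(0,ω), renormalized = (-0.0548, 0.9967, -0.0100, 0.0598)
new position p' = (3.0500, 0.7700, -1.8000)
v + (F/m)dt = (1.5760, 0.7040, -1.9580)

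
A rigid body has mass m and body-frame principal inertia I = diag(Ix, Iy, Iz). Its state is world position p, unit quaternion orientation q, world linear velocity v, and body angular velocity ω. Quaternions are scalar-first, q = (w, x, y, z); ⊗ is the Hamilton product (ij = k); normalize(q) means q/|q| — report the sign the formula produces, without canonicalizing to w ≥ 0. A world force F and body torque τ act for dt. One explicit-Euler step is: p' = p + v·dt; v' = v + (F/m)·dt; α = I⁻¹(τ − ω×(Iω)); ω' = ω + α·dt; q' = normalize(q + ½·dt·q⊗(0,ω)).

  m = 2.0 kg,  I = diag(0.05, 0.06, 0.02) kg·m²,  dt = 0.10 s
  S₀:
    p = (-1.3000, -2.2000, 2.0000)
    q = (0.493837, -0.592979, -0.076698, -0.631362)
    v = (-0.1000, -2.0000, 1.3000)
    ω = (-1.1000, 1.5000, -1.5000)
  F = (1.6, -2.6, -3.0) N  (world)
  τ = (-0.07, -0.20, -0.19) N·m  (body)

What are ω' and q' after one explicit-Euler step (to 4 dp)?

α = I⁻¹(τ − ω×Iω) = (-3.2000, -4.1583, -8.6750)
ω' = ω + α·dt = (-1.4200, 1.0842, -2.3675)
2q̇ = q⊗(0,ω) = (-1.4842729, 0.5188693, 0.5457852, -1.7145918)
q + ½dt·q⊗(0,ω), renormalized = (0.4167, -0.5630, -0.0491, -0.7120)

ω' = (-1.4200, 1.0842, -2.3675)
q' = (0.4167, -0.5630, -0.0491, -0.7120)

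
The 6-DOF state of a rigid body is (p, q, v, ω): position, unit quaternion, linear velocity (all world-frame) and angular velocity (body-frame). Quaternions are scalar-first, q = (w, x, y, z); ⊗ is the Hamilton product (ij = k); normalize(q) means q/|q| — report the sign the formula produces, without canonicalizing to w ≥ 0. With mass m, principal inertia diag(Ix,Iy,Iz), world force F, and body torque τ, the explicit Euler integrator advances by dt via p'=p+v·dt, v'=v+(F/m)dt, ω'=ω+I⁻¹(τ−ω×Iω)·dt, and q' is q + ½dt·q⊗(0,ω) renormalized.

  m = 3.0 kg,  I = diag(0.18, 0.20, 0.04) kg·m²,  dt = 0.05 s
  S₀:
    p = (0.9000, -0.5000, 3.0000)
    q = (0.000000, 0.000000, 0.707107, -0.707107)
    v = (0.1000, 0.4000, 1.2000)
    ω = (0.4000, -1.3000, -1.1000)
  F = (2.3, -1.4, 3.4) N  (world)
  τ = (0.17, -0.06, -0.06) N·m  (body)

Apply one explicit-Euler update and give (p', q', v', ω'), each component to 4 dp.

p' = (0.9050, -0.4800, 3.0600)
q' = (0.0035, -0.0424, 0.6994, -0.7135)
v' = (0.1383, 0.3767, 1.2567)
ω' = (0.5108, -1.2996, -1.1620)

p' = p + v·dt = (0.9050, -0.4800, 3.0600)
v' = v + a·dt = (0.1383, 0.3767, 1.2567)
gyro term ω×Iω = (-0.2288, -0.0616, -0.0104)
(τ − ω×Iω)/I = (2.2156, 0.0080, -1.2400)
ω' = ω + α·dt = (0.5108, -1.2996, -1.1620)
Hamilton product q⊗(0,ω) = (0.1414214, -1.6970568, -0.2828428, -0.2828428)
updated quaternion q' = (0.0035, -0.0424, 0.6994, -0.7135)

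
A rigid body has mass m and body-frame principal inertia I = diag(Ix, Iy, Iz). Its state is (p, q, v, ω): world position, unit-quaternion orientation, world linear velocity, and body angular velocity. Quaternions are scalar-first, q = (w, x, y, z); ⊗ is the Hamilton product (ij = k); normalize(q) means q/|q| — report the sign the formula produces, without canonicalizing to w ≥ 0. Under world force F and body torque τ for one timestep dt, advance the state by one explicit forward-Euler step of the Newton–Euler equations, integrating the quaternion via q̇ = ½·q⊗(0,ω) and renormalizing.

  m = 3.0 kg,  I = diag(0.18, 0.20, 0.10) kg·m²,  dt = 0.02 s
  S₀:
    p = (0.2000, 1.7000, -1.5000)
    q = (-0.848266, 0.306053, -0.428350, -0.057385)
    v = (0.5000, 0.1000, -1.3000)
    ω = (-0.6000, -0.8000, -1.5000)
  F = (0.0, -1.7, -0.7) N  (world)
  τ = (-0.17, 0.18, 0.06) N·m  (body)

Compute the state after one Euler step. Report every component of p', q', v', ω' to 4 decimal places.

α = I⁻¹(τ − ω×Iω) = (-0.2778, 0.5400, 0.5040)
ω + α·dt = (-0.6056, -0.7892, -1.4899)
Hamilton product q⊗(0,ω) = (-0.2451257, 1.1055766, 1.1721233, 0.7705466)
q' = normalize(q + ½dt·q⊗(0,ω)) = (-0.8506, 0.3171, -0.4166, -0.0497)
a = (0.0000, -0.5667, -0.2333)
p' = p + v·dt = (0.2100, 1.7020, -1.5260)
v' = v + a·dt = (0.5000, 0.0887, -1.3047)

p' = (0.2100, 1.7020, -1.5260)
q' = (-0.8506, 0.3171, -0.4166, -0.0497)
v' = (0.5000, 0.0887, -1.3047)
ω' = (-0.6056, -0.7892, -1.4899)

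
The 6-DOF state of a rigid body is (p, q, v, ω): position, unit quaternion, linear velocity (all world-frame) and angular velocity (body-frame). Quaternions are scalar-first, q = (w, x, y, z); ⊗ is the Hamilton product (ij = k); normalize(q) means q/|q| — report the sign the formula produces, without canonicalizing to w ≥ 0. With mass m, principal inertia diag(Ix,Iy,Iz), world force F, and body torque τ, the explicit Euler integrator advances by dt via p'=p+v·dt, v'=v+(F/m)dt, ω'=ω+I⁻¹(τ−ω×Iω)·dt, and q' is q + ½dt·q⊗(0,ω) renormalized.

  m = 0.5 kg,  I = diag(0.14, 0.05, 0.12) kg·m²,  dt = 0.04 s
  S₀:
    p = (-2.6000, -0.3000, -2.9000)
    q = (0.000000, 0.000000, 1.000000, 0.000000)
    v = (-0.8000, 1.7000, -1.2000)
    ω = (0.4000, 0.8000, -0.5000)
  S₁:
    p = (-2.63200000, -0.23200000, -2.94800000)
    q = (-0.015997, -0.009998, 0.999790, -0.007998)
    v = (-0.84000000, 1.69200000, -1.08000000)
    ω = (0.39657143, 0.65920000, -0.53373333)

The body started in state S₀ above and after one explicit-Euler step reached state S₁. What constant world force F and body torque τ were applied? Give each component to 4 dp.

F = (-0.5000, -0.1000, 1.5000)
τ = (-0.0400, -0.1800, -0.1300)

ω₁ − ω₀ = (-0.00342857, -0.14080000, -0.03373333)
gyro term ω₀×Iω₀ = (-0.0280, -0.0040, -0.0288)
τ = I·(Δω/dt) + ω₀×(Iω₀) = (-0.0400, -0.1800, -0.1300)
Δv = v₁−v₀ = (-0.04000000, -0.00800000, 0.12000000)
applied force F = (-0.5000, -0.1000, 1.5000)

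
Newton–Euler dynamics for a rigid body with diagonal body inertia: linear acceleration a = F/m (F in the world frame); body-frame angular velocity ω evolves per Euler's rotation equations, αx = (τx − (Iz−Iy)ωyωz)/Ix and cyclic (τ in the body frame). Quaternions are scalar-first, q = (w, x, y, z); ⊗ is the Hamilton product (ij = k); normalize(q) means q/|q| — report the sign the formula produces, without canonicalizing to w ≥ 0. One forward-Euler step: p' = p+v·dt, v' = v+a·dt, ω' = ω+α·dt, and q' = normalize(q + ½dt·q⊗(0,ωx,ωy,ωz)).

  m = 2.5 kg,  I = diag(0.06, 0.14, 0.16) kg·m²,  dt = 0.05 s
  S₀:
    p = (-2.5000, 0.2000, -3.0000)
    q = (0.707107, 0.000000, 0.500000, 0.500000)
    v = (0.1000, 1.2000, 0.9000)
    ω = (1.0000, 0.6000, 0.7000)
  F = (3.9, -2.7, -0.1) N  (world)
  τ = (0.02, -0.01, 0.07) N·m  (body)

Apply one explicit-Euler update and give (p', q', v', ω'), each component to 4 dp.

α = I⁻¹(τ − ω×Iω) = (0.1933, 0.4286, 0.1375)
ω + α·dt = (1.0097, 0.6214, 0.7069)
Hamilton product q⊗(0,ω) = (-0.6500000, 0.7571070, 0.9242642, -0.0050251)
q' = normalize(q + ½dt·q⊗(0,ω)) = (0.6905, 0.0189, 0.5228, 0.4996)
linear accel F/m = (1.5600, -1.0800, -0.0400)
p + v·dt = (-2.4950, 0.2600, -2.9550)
new velocity v' = (0.1780, 1.1460, 0.8980)

p' = (-2.4950, 0.2600, -2.9550)
q' = (0.6905, 0.0189, 0.5228, 0.4996)
v' = (0.1780, 1.1460, 0.8980)
ω' = (1.0097, 0.6214, 0.7069)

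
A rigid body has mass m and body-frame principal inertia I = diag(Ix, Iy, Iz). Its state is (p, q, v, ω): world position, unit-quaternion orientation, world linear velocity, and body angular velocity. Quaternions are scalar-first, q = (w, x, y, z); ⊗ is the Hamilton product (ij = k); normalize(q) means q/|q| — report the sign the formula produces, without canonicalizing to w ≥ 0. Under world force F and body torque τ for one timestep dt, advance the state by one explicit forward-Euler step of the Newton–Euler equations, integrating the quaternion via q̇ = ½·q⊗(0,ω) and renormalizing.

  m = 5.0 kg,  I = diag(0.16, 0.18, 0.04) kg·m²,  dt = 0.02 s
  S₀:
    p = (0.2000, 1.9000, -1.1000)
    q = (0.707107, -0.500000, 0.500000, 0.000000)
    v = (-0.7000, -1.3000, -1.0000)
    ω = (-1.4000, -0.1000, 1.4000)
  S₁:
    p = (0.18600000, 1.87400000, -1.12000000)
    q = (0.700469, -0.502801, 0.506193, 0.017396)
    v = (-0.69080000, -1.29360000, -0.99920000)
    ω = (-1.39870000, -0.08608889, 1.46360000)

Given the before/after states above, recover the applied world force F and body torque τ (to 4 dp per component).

ω₁ − ω₀ = (0.00130000, 0.01391111, 0.06360000)
I·α + gyro = (0.0300, -0.1100, 0.1300)
Δv = v₁−v₀ = (0.00920000, 0.00640000, 0.00080000)
F = m·Δv/dt = (2.3000, 1.6000, 0.2000)

F = (2.3000, 1.6000, 0.2000)
τ = (0.0300, -0.1100, 0.1300)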